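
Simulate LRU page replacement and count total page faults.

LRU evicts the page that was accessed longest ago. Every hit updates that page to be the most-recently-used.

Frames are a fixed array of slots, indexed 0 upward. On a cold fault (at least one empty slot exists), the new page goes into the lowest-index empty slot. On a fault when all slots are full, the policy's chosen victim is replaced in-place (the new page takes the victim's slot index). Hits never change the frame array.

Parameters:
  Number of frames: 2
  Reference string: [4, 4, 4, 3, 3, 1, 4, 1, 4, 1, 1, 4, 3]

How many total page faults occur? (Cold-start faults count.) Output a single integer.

Step 0: ref 4 → FAULT, frames=[4,-]
Step 1: ref 4 → HIT, frames=[4,-]
Step 2: ref 4 → HIT, frames=[4,-]
Step 3: ref 3 → FAULT, frames=[4,3]
Step 4: ref 3 → HIT, frames=[4,3]
Step 5: ref 1 → FAULT (evict 4), frames=[1,3]
Step 6: ref 4 → FAULT (evict 3), frames=[1,4]
Step 7: ref 1 → HIT, frames=[1,4]
Step 8: ref 4 → HIT, frames=[1,4]
Step 9: ref 1 → HIT, frames=[1,4]
Step 10: ref 1 → HIT, frames=[1,4]
Step 11: ref 4 → HIT, frames=[1,4]
Step 12: ref 3 → FAULT (evict 1), frames=[3,4]
Total faults: 5

Answer: 5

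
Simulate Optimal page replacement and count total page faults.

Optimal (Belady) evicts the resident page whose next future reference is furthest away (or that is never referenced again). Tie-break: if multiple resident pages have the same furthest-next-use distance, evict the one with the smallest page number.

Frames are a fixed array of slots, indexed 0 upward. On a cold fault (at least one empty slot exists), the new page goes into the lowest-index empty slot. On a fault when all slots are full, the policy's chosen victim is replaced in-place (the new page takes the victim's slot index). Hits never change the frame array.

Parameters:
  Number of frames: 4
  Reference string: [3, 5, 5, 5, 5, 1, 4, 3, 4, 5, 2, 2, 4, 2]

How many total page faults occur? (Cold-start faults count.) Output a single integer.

Step 0: ref 3 → FAULT, frames=[3,-,-,-]
Step 1: ref 5 → FAULT, frames=[3,5,-,-]
Step 2: ref 5 → HIT, frames=[3,5,-,-]
Step 3: ref 5 → HIT, frames=[3,5,-,-]
Step 4: ref 5 → HIT, frames=[3,5,-,-]
Step 5: ref 1 → FAULT, frames=[3,5,1,-]
Step 6: ref 4 → FAULT, frames=[3,5,1,4]
Step 7: ref 3 → HIT, frames=[3,5,1,4]
Step 8: ref 4 → HIT, frames=[3,5,1,4]
Step 9: ref 5 → HIT, frames=[3,5,1,4]
Step 10: ref 2 → FAULT (evict 1), frames=[3,5,2,4]
Step 11: ref 2 → HIT, frames=[3,5,2,4]
Step 12: ref 4 → HIT, frames=[3,5,2,4]
Step 13: ref 2 → HIT, frames=[3,5,2,4]
Total faults: 5

Answer: 5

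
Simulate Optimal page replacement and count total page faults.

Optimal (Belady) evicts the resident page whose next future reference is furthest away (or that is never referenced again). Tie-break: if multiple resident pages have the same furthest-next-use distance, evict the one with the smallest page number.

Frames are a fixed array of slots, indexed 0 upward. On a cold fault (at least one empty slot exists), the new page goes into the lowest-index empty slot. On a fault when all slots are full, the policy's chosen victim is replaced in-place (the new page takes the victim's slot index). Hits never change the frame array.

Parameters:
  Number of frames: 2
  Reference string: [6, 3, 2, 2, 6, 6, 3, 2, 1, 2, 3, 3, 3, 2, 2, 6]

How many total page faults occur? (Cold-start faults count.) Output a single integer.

Answer: 7

Derivation:
Step 0: ref 6 → FAULT, frames=[6,-]
Step 1: ref 3 → FAULT, frames=[6,3]
Step 2: ref 2 → FAULT (evict 3), frames=[6,2]
Step 3: ref 2 → HIT, frames=[6,2]
Step 4: ref 6 → HIT, frames=[6,2]
Step 5: ref 6 → HIT, frames=[6,2]
Step 6: ref 3 → FAULT (evict 6), frames=[3,2]
Step 7: ref 2 → HIT, frames=[3,2]
Step 8: ref 1 → FAULT (evict 3), frames=[1,2]
Step 9: ref 2 → HIT, frames=[1,2]
Step 10: ref 3 → FAULT (evict 1), frames=[3,2]
Step 11: ref 3 → HIT, frames=[3,2]
Step 12: ref 3 → HIT, frames=[3,2]
Step 13: ref 2 → HIT, frames=[3,2]
Step 14: ref 2 → HIT, frames=[3,2]
Step 15: ref 6 → FAULT (evict 2), frames=[3,6]
Total faults: 7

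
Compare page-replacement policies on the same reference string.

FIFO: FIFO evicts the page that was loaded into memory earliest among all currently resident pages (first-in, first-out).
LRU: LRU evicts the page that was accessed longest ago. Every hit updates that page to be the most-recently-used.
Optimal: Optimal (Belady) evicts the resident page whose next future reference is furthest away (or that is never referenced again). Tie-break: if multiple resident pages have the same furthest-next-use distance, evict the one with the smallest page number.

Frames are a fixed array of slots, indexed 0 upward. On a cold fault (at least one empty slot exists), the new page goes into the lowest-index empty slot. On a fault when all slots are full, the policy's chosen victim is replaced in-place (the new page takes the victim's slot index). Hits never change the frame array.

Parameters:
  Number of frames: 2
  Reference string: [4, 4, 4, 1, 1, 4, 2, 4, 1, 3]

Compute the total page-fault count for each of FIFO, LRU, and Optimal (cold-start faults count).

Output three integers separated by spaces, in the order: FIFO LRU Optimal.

--- FIFO ---
  step 0: ref 4 -> FAULT, frames=[4,-] (faults so far: 1)
  step 1: ref 4 -> HIT, frames=[4,-] (faults so far: 1)
  step 2: ref 4 -> HIT, frames=[4,-] (faults so far: 1)
  step 3: ref 1 -> FAULT, frames=[4,1] (faults so far: 2)
  step 4: ref 1 -> HIT, frames=[4,1] (faults so far: 2)
  step 5: ref 4 -> HIT, frames=[4,1] (faults so far: 2)
  step 6: ref 2 -> FAULT, evict 4, frames=[2,1] (faults so far: 3)
  step 7: ref 4 -> FAULT, evict 1, frames=[2,4] (faults so far: 4)
  step 8: ref 1 -> FAULT, evict 2, frames=[1,4] (faults so far: 5)
  step 9: ref 3 -> FAULT, evict 4, frames=[1,3] (faults so far: 6)
  FIFO total faults: 6
--- LRU ---
  step 0: ref 4 -> FAULT, frames=[4,-] (faults so far: 1)
  step 1: ref 4 -> HIT, frames=[4,-] (faults so far: 1)
  step 2: ref 4 -> HIT, frames=[4,-] (faults so far: 1)
  step 3: ref 1 -> FAULT, frames=[4,1] (faults so far: 2)
  step 4: ref 1 -> HIT, frames=[4,1] (faults so far: 2)
  step 5: ref 4 -> HIT, frames=[4,1] (faults so far: 2)
  step 6: ref 2 -> FAULT, evict 1, frames=[4,2] (faults so far: 3)
  step 7: ref 4 -> HIT, frames=[4,2] (faults so far: 3)
  step 8: ref 1 -> FAULT, evict 2, frames=[4,1] (faults so far: 4)
  step 9: ref 3 -> FAULT, evict 4, frames=[3,1] (faults so far: 5)
  LRU total faults: 5
--- Optimal ---
  step 0: ref 4 -> FAULT, frames=[4,-] (faults so far: 1)
  step 1: ref 4 -> HIT, frames=[4,-] (faults so far: 1)
  step 2: ref 4 -> HIT, frames=[4,-] (faults so far: 1)
  step 3: ref 1 -> FAULT, frames=[4,1] (faults so far: 2)
  step 4: ref 1 -> HIT, frames=[4,1] (faults so far: 2)
  step 5: ref 4 -> HIT, frames=[4,1] (faults so far: 2)
  step 6: ref 2 -> FAULT, evict 1, frames=[4,2] (faults so far: 3)
  step 7: ref 4 -> HIT, frames=[4,2] (faults so far: 3)
  step 8: ref 1 -> FAULT, evict 2, frames=[4,1] (faults so far: 4)
  step 9: ref 3 -> FAULT, evict 1, frames=[4,3] (faults so far: 5)
  Optimal total faults: 5

Answer: 6 5 5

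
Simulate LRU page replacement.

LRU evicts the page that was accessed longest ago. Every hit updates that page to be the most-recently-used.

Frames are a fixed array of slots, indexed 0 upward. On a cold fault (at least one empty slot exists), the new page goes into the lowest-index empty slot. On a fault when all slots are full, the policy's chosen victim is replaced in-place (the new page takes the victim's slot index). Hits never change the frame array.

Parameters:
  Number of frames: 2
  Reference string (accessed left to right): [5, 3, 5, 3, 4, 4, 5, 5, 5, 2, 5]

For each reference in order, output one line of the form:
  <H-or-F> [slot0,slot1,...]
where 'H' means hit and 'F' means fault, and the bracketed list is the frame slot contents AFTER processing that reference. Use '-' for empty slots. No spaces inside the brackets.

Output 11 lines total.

F [5,-]
F [5,3]
H [5,3]
H [5,3]
F [4,3]
H [4,3]
F [4,5]
H [4,5]
H [4,5]
F [2,5]
H [2,5]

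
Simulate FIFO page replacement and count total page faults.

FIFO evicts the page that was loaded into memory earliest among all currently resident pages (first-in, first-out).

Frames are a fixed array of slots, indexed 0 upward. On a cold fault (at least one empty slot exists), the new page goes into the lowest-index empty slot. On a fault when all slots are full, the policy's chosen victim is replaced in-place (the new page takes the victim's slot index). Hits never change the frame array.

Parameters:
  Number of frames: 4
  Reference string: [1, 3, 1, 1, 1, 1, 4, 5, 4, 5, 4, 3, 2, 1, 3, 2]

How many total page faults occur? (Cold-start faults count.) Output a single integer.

Answer: 7

Derivation:
Step 0: ref 1 → FAULT, frames=[1,-,-,-]
Step 1: ref 3 → FAULT, frames=[1,3,-,-]
Step 2: ref 1 → HIT, frames=[1,3,-,-]
Step 3: ref 1 → HIT, frames=[1,3,-,-]
Step 4: ref 1 → HIT, frames=[1,3,-,-]
Step 5: ref 1 → HIT, frames=[1,3,-,-]
Step 6: ref 4 → FAULT, frames=[1,3,4,-]
Step 7: ref 5 → FAULT, frames=[1,3,4,5]
Step 8: ref 4 → HIT, frames=[1,3,4,5]
Step 9: ref 5 → HIT, frames=[1,3,4,5]
Step 10: ref 4 → HIT, frames=[1,3,4,5]
Step 11: ref 3 → HIT, frames=[1,3,4,5]
Step 12: ref 2 → FAULT (evict 1), frames=[2,3,4,5]
Step 13: ref 1 → FAULT (evict 3), frames=[2,1,4,5]
Step 14: ref 3 → FAULT (evict 4), frames=[2,1,3,5]
Step 15: ref 2 → HIT, frames=[2,1,3,5]
Total faults: 7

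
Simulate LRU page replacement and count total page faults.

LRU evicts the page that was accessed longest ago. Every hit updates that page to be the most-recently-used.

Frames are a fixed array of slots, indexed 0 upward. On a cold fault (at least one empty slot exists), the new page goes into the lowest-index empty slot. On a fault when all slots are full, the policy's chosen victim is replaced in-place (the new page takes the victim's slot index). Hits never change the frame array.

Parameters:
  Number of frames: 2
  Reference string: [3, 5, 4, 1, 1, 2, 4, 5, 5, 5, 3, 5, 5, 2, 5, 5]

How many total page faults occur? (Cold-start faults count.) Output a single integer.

Answer: 9

Derivation:
Step 0: ref 3 → FAULT, frames=[3,-]
Step 1: ref 5 → FAULT, frames=[3,5]
Step 2: ref 4 → FAULT (evict 3), frames=[4,5]
Step 3: ref 1 → FAULT (evict 5), frames=[4,1]
Step 4: ref 1 → HIT, frames=[4,1]
Step 5: ref 2 → FAULT (evict 4), frames=[2,1]
Step 6: ref 4 → FAULT (evict 1), frames=[2,4]
Step 7: ref 5 → FAULT (evict 2), frames=[5,4]
Step 8: ref 5 → HIT, frames=[5,4]
Step 9: ref 5 → HIT, frames=[5,4]
Step 10: ref 3 → FAULT (evict 4), frames=[5,3]
Step 11: ref 5 → HIT, frames=[5,3]
Step 12: ref 5 → HIT, frames=[5,3]
Step 13: ref 2 → FAULT (evict 3), frames=[5,2]
Step 14: ref 5 → HIT, frames=[5,2]
Step 15: ref 5 → HIT, frames=[5,2]
Total faults: 9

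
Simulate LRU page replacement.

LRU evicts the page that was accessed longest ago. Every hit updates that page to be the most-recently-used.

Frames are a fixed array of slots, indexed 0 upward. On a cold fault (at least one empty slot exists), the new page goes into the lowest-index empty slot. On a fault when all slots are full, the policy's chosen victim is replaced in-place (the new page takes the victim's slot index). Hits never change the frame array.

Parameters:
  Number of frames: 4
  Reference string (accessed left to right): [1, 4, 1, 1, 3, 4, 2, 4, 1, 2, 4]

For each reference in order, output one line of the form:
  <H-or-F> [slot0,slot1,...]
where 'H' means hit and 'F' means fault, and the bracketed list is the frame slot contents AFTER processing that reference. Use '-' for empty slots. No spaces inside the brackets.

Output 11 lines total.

F [1,-,-,-]
F [1,4,-,-]
H [1,4,-,-]
H [1,4,-,-]
F [1,4,3,-]
H [1,4,3,-]
F [1,4,3,2]
H [1,4,3,2]
H [1,4,3,2]
H [1,4,3,2]
H [1,4,3,2]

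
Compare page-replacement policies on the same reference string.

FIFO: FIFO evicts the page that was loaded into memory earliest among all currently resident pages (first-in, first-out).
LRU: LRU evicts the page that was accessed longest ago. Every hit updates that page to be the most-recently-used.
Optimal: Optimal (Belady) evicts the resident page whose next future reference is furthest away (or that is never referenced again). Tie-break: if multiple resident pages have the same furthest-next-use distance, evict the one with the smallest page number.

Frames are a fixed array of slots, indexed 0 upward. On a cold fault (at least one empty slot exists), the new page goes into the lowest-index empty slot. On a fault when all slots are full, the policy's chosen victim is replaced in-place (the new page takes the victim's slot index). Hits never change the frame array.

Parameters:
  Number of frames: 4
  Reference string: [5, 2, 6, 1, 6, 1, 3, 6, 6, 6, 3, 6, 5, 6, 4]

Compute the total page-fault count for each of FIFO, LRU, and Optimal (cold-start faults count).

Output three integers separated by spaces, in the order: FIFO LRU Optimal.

Answer: 7 7 6

Derivation:
--- FIFO ---
  step 0: ref 5 -> FAULT, frames=[5,-,-,-] (faults so far: 1)
  step 1: ref 2 -> FAULT, frames=[5,2,-,-] (faults so far: 2)
  step 2: ref 6 -> FAULT, frames=[5,2,6,-] (faults so far: 3)
  step 3: ref 1 -> FAULT, frames=[5,2,6,1] (faults so far: 4)
  step 4: ref 6 -> HIT, frames=[5,2,6,1] (faults so far: 4)
  step 5: ref 1 -> HIT, frames=[5,2,6,1] (faults so far: 4)
  step 6: ref 3 -> FAULT, evict 5, frames=[3,2,6,1] (faults so far: 5)
  step 7: ref 6 -> HIT, frames=[3,2,6,1] (faults so far: 5)
  step 8: ref 6 -> HIT, frames=[3,2,6,1] (faults so far: 5)
  step 9: ref 6 -> HIT, frames=[3,2,6,1] (faults so far: 5)
  step 10: ref 3 -> HIT, frames=[3,2,6,1] (faults so far: 5)
  step 11: ref 6 -> HIT, frames=[3,2,6,1] (faults so far: 5)
  step 12: ref 5 -> FAULT, evict 2, frames=[3,5,6,1] (faults so far: 6)
  step 13: ref 6 -> HIT, frames=[3,5,6,1] (faults so far: 6)
  step 14: ref 4 -> FAULT, evict 6, frames=[3,5,4,1] (faults so far: 7)
  FIFO total faults: 7
--- LRU ---
  step 0: ref 5 -> FAULT, frames=[5,-,-,-] (faults so far: 1)
  step 1: ref 2 -> FAULT, frames=[5,2,-,-] (faults so far: 2)
  step 2: ref 6 -> FAULT, frames=[5,2,6,-] (faults so far: 3)
  step 3: ref 1 -> FAULT, frames=[5,2,6,1] (faults so far: 4)
  step 4: ref 6 -> HIT, frames=[5,2,6,1] (faults so far: 4)
  step 5: ref 1 -> HIT, frames=[5,2,6,1] (faults so far: 4)
  step 6: ref 3 -> FAULT, evict 5, frames=[3,2,6,1] (faults so far: 5)
  step 7: ref 6 -> HIT, frames=[3,2,6,1] (faults so far: 5)
  step 8: ref 6 -> HIT, frames=[3,2,6,1] (faults so far: 5)
  step 9: ref 6 -> HIT, frames=[3,2,6,1] (faults so far: 5)
  step 10: ref 3 -> HIT, frames=[3,2,6,1] (faults so far: 5)
  step 11: ref 6 -> HIT, frames=[3,2,6,1] (faults so far: 5)
  step 12: ref 5 -> FAULT, evict 2, frames=[3,5,6,1] (faults so far: 6)
  step 13: ref 6 -> HIT, frames=[3,5,6,1] (faults so far: 6)
  step 14: ref 4 -> FAULT, evict 1, frames=[3,5,6,4] (faults so far: 7)
  LRU total faults: 7
--- Optimal ---
  step 0: ref 5 -> FAULT, frames=[5,-,-,-] (faults so far: 1)
  step 1: ref 2 -> FAULT, frames=[5,2,-,-] (faults so far: 2)
  step 2: ref 6 -> FAULT, frames=[5,2,6,-] (faults so far: 3)
  step 3: ref 1 -> FAULT, frames=[5,2,6,1] (faults so far: 4)
  step 4: ref 6 -> HIT, frames=[5,2,6,1] (faults so far: 4)
  step 5: ref 1 -> HIT, frames=[5,2,6,1] (faults so far: 4)
  step 6: ref 3 -> FAULT, evict 1, frames=[5,2,6,3] (faults so far: 5)
  step 7: ref 6 -> HIT, frames=[5,2,6,3] (faults so far: 5)
  step 8: ref 6 -> HIT, frames=[5,2,6,3] (faults so far: 5)
  step 9: ref 6 -> HIT, frames=[5,2,6,3] (faults so far: 5)
  step 10: ref 3 -> HIT, frames=[5,2,6,3] (faults so far: 5)
  step 11: ref 6 -> HIT, frames=[5,2,6,3] (faults so far: 5)
  step 12: ref 5 -> HIT, frames=[5,2,6,3] (faults so far: 5)
  step 13: ref 6 -> HIT, frames=[5,2,6,3] (faults so far: 5)
  step 14: ref 4 -> FAULT, evict 2, frames=[5,4,6,3] (faults so far: 6)
  Optimal total faults: 6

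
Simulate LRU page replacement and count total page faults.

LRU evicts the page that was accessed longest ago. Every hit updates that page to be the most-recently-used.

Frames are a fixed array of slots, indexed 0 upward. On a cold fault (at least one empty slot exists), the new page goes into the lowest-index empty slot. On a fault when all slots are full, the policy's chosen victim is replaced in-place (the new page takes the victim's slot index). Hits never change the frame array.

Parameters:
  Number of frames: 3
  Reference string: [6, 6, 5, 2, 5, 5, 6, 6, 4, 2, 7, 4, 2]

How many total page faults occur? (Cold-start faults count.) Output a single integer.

Step 0: ref 6 → FAULT, frames=[6,-,-]
Step 1: ref 6 → HIT, frames=[6,-,-]
Step 2: ref 5 → FAULT, frames=[6,5,-]
Step 3: ref 2 → FAULT, frames=[6,5,2]
Step 4: ref 5 → HIT, frames=[6,5,2]
Step 5: ref 5 → HIT, frames=[6,5,2]
Step 6: ref 6 → HIT, frames=[6,5,2]
Step 7: ref 6 → HIT, frames=[6,5,2]
Step 8: ref 4 → FAULT (evict 2), frames=[6,5,4]
Step 9: ref 2 → FAULT (evict 5), frames=[6,2,4]
Step 10: ref 7 → FAULT (evict 6), frames=[7,2,4]
Step 11: ref 4 → HIT, frames=[7,2,4]
Step 12: ref 2 → HIT, frames=[7,2,4]
Total faults: 6

Answer: 6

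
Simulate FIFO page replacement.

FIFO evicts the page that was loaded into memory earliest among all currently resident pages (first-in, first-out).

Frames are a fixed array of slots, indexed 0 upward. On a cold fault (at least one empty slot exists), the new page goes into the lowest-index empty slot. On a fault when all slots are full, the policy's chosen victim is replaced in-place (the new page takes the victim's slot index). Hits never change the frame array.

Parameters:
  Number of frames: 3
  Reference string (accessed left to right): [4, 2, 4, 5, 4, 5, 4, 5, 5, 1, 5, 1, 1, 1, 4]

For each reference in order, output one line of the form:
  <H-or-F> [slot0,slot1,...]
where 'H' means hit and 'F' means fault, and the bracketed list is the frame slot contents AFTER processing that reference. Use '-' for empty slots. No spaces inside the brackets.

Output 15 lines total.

F [4,-,-]
F [4,2,-]
H [4,2,-]
F [4,2,5]
H [4,2,5]
H [4,2,5]
H [4,2,5]
H [4,2,5]
H [4,2,5]
F [1,2,5]
H [1,2,5]
H [1,2,5]
H [1,2,5]
H [1,2,5]
F [1,4,5]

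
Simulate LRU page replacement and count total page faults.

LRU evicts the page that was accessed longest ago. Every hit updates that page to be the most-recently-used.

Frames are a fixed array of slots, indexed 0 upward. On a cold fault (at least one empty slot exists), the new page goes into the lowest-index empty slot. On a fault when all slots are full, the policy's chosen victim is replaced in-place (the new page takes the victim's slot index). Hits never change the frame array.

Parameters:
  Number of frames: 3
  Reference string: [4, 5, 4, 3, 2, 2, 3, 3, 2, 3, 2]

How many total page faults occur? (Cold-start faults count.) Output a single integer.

Step 0: ref 4 → FAULT, frames=[4,-,-]
Step 1: ref 5 → FAULT, frames=[4,5,-]
Step 2: ref 4 → HIT, frames=[4,5,-]
Step 3: ref 3 → FAULT, frames=[4,5,3]
Step 4: ref 2 → FAULT (evict 5), frames=[4,2,3]
Step 5: ref 2 → HIT, frames=[4,2,3]
Step 6: ref 3 → HIT, frames=[4,2,3]
Step 7: ref 3 → HIT, frames=[4,2,3]
Step 8: ref 2 → HIT, frames=[4,2,3]
Step 9: ref 3 → HIT, frames=[4,2,3]
Step 10: ref 2 → HIT, frames=[4,2,3]
Total faults: 4

Answer: 4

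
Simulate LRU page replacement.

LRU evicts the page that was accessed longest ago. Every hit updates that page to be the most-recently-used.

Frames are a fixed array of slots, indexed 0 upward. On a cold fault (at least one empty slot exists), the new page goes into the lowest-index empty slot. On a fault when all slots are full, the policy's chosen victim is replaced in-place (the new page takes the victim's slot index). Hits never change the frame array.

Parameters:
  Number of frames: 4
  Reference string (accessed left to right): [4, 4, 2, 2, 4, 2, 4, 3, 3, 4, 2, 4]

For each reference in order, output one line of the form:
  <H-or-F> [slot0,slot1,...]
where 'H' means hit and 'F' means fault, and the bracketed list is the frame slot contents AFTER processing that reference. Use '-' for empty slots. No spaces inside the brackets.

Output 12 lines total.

F [4,-,-,-]
H [4,-,-,-]
F [4,2,-,-]
H [4,2,-,-]
H [4,2,-,-]
H [4,2,-,-]
H [4,2,-,-]
F [4,2,3,-]
H [4,2,3,-]
H [4,2,3,-]
H [4,2,3,-]
H [4,2,3,-]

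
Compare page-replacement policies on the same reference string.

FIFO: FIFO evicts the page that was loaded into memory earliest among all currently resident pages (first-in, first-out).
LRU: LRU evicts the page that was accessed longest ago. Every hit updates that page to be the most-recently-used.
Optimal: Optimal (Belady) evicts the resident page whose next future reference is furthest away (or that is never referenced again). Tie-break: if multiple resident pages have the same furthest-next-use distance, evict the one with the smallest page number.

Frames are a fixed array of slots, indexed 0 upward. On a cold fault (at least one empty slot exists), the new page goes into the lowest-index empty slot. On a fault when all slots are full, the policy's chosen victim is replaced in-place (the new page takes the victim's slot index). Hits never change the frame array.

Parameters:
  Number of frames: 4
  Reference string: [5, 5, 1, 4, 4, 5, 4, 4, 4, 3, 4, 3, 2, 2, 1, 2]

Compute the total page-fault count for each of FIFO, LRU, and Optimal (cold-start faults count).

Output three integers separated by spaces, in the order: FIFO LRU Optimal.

--- FIFO ---
  step 0: ref 5 -> FAULT, frames=[5,-,-,-] (faults so far: 1)
  step 1: ref 5 -> HIT, frames=[5,-,-,-] (faults so far: 1)
  step 2: ref 1 -> FAULT, frames=[5,1,-,-] (faults so far: 2)
  step 3: ref 4 -> FAULT, frames=[5,1,4,-] (faults so far: 3)
  step 4: ref 4 -> HIT, frames=[5,1,4,-] (faults so far: 3)
  step 5: ref 5 -> HIT, frames=[5,1,4,-] (faults so far: 3)
  step 6: ref 4 -> HIT, frames=[5,1,4,-] (faults so far: 3)
  step 7: ref 4 -> HIT, frames=[5,1,4,-] (faults so far: 3)
  step 8: ref 4 -> HIT, frames=[5,1,4,-] (faults so far: 3)
  step 9: ref 3 -> FAULT, frames=[5,1,4,3] (faults so far: 4)
  step 10: ref 4 -> HIT, frames=[5,1,4,3] (faults so far: 4)
  step 11: ref 3 -> HIT, frames=[5,1,4,3] (faults so far: 4)
  step 12: ref 2 -> FAULT, evict 5, frames=[2,1,4,3] (faults so far: 5)
  step 13: ref 2 -> HIT, frames=[2,1,4,3] (faults so far: 5)
  step 14: ref 1 -> HIT, frames=[2,1,4,3] (faults so far: 5)
  step 15: ref 2 -> HIT, frames=[2,1,4,3] (faults so far: 5)
  FIFO total faults: 5
--- LRU ---
  step 0: ref 5 -> FAULT, frames=[5,-,-,-] (faults so far: 1)
  step 1: ref 5 -> HIT, frames=[5,-,-,-] (faults so far: 1)
  step 2: ref 1 -> FAULT, frames=[5,1,-,-] (faults so far: 2)
  step 3: ref 4 -> FAULT, frames=[5,1,4,-] (faults so far: 3)
  step 4: ref 4 -> HIT, frames=[5,1,4,-] (faults so far: 3)
  step 5: ref 5 -> HIT, frames=[5,1,4,-] (faults so far: 3)
  step 6: ref 4 -> HIT, frames=[5,1,4,-] (faults so far: 3)
  step 7: ref 4 -> HIT, frames=[5,1,4,-] (faults so far: 3)
  step 8: ref 4 -> HIT, frames=[5,1,4,-] (faults so far: 3)
  step 9: ref 3 -> FAULT, frames=[5,1,4,3] (faults so far: 4)
  step 10: ref 4 -> HIT, frames=[5,1,4,3] (faults so far: 4)
  step 11: ref 3 -> HIT, frames=[5,1,4,3] (faults so far: 4)
  step 12: ref 2 -> FAULT, evict 1, frames=[5,2,4,3] (faults so far: 5)
  step 13: ref 2 -> HIT, frames=[5,2,4,3] (faults so far: 5)
  step 14: ref 1 -> FAULT, evict 5, frames=[1,2,4,3] (faults so far: 6)
  step 15: ref 2 -> HIT, frames=[1,2,4,3] (faults so far: 6)
  LRU total faults: 6
--- Optimal ---
  step 0: ref 5 -> FAULT, frames=[5,-,-,-] (faults so far: 1)
  step 1: ref 5 -> HIT, frames=[5,-,-,-] (faults so far: 1)
  step 2: ref 1 -> FAULT, frames=[5,1,-,-] (faults so far: 2)
  step 3: ref 4 -> FAULT, frames=[5,1,4,-] (faults so far: 3)
  step 4: ref 4 -> HIT, frames=[5,1,4,-] (faults so far: 3)
  step 5: ref 5 -> HIT, frames=[5,1,4,-] (faults so far: 3)
  step 6: ref 4 -> HIT, frames=[5,1,4,-] (faults so far: 3)
  step 7: ref 4 -> HIT, frames=[5,1,4,-] (faults so far: 3)
  step 8: ref 4 -> HIT, frames=[5,1,4,-] (faults so far: 3)
  step 9: ref 3 -> FAULT, frames=[5,1,4,3] (faults so far: 4)
  step 10: ref 4 -> HIT, frames=[5,1,4,3] (faults so far: 4)
  step 11: ref 3 -> HIT, frames=[5,1,4,3] (faults so far: 4)
  step 12: ref 2 -> FAULT, evict 3, frames=[5,1,4,2] (faults so far: 5)
  step 13: ref 2 -> HIT, frames=[5,1,4,2] (faults so far: 5)
  step 14: ref 1 -> HIT, frames=[5,1,4,2] (faults so far: 5)
  step 15: ref 2 -> HIT, frames=[5,1,4,2] (faults so far: 5)
  Optimal total faults: 5

Answer: 5 6 5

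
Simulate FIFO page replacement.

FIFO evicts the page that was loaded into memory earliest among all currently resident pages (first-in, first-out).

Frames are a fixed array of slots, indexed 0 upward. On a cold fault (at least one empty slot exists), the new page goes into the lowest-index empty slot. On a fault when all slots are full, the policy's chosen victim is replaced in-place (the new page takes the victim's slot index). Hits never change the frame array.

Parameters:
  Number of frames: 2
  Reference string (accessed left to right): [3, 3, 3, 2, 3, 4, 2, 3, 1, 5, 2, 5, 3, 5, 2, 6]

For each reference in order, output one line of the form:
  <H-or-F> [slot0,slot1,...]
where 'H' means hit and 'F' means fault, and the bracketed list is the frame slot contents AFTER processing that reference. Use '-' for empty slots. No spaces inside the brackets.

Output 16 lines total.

F [3,-]
H [3,-]
H [3,-]
F [3,2]
H [3,2]
F [4,2]
H [4,2]
F [4,3]
F [1,3]
F [1,5]
F [2,5]
H [2,5]
F [2,3]
F [5,3]
F [5,2]
F [6,2]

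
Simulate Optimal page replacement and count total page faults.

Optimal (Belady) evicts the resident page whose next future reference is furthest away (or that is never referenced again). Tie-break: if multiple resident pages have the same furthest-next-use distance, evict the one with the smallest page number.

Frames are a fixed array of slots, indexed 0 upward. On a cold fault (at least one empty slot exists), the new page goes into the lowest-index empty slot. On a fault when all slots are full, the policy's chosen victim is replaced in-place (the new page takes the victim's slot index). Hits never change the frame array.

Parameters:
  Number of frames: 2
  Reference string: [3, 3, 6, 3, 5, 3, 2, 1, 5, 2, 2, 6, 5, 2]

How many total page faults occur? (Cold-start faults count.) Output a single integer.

Answer: 8

Derivation:
Step 0: ref 3 → FAULT, frames=[3,-]
Step 1: ref 3 → HIT, frames=[3,-]
Step 2: ref 6 → FAULT, frames=[3,6]
Step 3: ref 3 → HIT, frames=[3,6]
Step 4: ref 5 → FAULT (evict 6), frames=[3,5]
Step 5: ref 3 → HIT, frames=[3,5]
Step 6: ref 2 → FAULT (evict 3), frames=[2,5]
Step 7: ref 1 → FAULT (evict 2), frames=[1,5]
Step 8: ref 5 → HIT, frames=[1,5]
Step 9: ref 2 → FAULT (evict 1), frames=[2,5]
Step 10: ref 2 → HIT, frames=[2,5]
Step 11: ref 6 → FAULT (evict 2), frames=[6,5]
Step 12: ref 5 → HIT, frames=[6,5]
Step 13: ref 2 → FAULT (evict 5), frames=[6,2]
Total faults: 8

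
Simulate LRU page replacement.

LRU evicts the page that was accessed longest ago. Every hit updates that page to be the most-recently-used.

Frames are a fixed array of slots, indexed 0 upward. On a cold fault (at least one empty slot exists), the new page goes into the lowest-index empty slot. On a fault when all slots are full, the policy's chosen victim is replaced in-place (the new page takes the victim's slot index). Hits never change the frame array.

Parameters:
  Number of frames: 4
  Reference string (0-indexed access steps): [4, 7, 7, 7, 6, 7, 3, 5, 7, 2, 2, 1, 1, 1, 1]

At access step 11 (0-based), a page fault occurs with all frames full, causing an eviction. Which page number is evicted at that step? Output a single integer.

Answer: 3

Derivation:
Step 0: ref 4 -> FAULT, frames=[4,-,-,-]
Step 1: ref 7 -> FAULT, frames=[4,7,-,-]
Step 2: ref 7 -> HIT, frames=[4,7,-,-]
Step 3: ref 7 -> HIT, frames=[4,7,-,-]
Step 4: ref 6 -> FAULT, frames=[4,7,6,-]
Step 5: ref 7 -> HIT, frames=[4,7,6,-]
Step 6: ref 3 -> FAULT, frames=[4,7,6,3]
Step 7: ref 5 -> FAULT, evict 4, frames=[5,7,6,3]
Step 8: ref 7 -> HIT, frames=[5,7,6,3]
Step 9: ref 2 -> FAULT, evict 6, frames=[5,7,2,3]
Step 10: ref 2 -> HIT, frames=[5,7,2,3]
Step 11: ref 1 -> FAULT, evict 3, frames=[5,7,2,1]
At step 11: evicted page 3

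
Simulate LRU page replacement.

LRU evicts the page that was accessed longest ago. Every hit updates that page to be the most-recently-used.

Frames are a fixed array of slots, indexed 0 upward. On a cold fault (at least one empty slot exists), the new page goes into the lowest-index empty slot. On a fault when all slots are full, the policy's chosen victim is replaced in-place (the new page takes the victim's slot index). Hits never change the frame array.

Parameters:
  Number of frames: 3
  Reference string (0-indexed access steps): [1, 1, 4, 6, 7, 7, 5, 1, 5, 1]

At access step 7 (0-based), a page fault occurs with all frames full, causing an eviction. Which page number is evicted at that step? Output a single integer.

Step 0: ref 1 -> FAULT, frames=[1,-,-]
Step 1: ref 1 -> HIT, frames=[1,-,-]
Step 2: ref 4 -> FAULT, frames=[1,4,-]
Step 3: ref 6 -> FAULT, frames=[1,4,6]
Step 4: ref 7 -> FAULT, evict 1, frames=[7,4,6]
Step 5: ref 7 -> HIT, frames=[7,4,6]
Step 6: ref 5 -> FAULT, evict 4, frames=[7,5,6]
Step 7: ref 1 -> FAULT, evict 6, frames=[7,5,1]
At step 7: evicted page 6

Answer: 6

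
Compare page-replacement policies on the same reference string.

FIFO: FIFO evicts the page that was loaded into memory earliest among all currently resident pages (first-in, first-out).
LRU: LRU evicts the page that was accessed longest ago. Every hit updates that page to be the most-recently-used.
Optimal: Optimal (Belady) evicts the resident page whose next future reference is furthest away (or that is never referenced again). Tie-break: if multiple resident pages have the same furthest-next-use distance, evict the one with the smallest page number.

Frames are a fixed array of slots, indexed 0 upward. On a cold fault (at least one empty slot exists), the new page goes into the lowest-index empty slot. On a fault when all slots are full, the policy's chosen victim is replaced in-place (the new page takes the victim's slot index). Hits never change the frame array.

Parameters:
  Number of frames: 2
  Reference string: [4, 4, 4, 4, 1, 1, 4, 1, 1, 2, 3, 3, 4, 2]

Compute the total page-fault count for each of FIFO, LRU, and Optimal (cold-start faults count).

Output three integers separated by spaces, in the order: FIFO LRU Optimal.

Answer: 6 6 5

Derivation:
--- FIFO ---
  step 0: ref 4 -> FAULT, frames=[4,-] (faults so far: 1)
  step 1: ref 4 -> HIT, frames=[4,-] (faults so far: 1)
  step 2: ref 4 -> HIT, frames=[4,-] (faults so far: 1)
  step 3: ref 4 -> HIT, frames=[4,-] (faults so far: 1)
  step 4: ref 1 -> FAULT, frames=[4,1] (faults so far: 2)
  step 5: ref 1 -> HIT, frames=[4,1] (faults so far: 2)
  step 6: ref 4 -> HIT, frames=[4,1] (faults so far: 2)
  step 7: ref 1 -> HIT, frames=[4,1] (faults so far: 2)
  step 8: ref 1 -> HIT, frames=[4,1] (faults so far: 2)
  step 9: ref 2 -> FAULT, evict 4, frames=[2,1] (faults so far: 3)
  step 10: ref 3 -> FAULT, evict 1, frames=[2,3] (faults so far: 4)
  step 11: ref 3 -> HIT, frames=[2,3] (faults so far: 4)
  step 12: ref 4 -> FAULT, evict 2, frames=[4,3] (faults so far: 5)
  step 13: ref 2 -> FAULT, evict 3, frames=[4,2] (faults so far: 6)
  FIFO total faults: 6
--- LRU ---
  step 0: ref 4 -> FAULT, frames=[4,-] (faults so far: 1)
  step 1: ref 4 -> HIT, frames=[4,-] (faults so far: 1)
  step 2: ref 4 -> HIT, frames=[4,-] (faults so far: 1)
  step 3: ref 4 -> HIT, frames=[4,-] (faults so far: 1)
  step 4: ref 1 -> FAULT, frames=[4,1] (faults so far: 2)
  step 5: ref 1 -> HIT, frames=[4,1] (faults so far: 2)
  step 6: ref 4 -> HIT, frames=[4,1] (faults so far: 2)
  step 7: ref 1 -> HIT, frames=[4,1] (faults so far: 2)
  step 8: ref 1 -> HIT, frames=[4,1] (faults so far: 2)
  step 9: ref 2 -> FAULT, evict 4, frames=[2,1] (faults so far: 3)
  step 10: ref 3 -> FAULT, evict 1, frames=[2,3] (faults so far: 4)
  step 11: ref 3 -> HIT, frames=[2,3] (faults so far: 4)
  step 12: ref 4 -> FAULT, evict 2, frames=[4,3] (faults so far: 5)
  step 13: ref 2 -> FAULT, evict 3, frames=[4,2] (faults so far: 6)
  LRU total faults: 6
--- Optimal ---
  step 0: ref 4 -> FAULT, frames=[4,-] (faults so far: 1)
  step 1: ref 4 -> HIT, frames=[4,-] (faults so far: 1)
  step 2: ref 4 -> HIT, frames=[4,-] (faults so far: 1)
  step 3: ref 4 -> HIT, frames=[4,-] (faults so far: 1)
  step 4: ref 1 -> FAULT, frames=[4,1] (faults so far: 2)
  step 5: ref 1 -> HIT, frames=[4,1] (faults so far: 2)
  step 6: ref 4 -> HIT, frames=[4,1] (faults so far: 2)
  step 7: ref 1 -> HIT, frames=[4,1] (faults so far: 2)
  step 8: ref 1 -> HIT, frames=[4,1] (faults so far: 2)
  step 9: ref 2 -> FAULT, evict 1, frames=[4,2] (faults so far: 3)
  step 10: ref 3 -> FAULT, evict 2, frames=[4,3] (faults so far: 4)
  step 11: ref 3 -> HIT, frames=[4,3] (faults so far: 4)
  step 12: ref 4 -> HIT, frames=[4,3] (faults so far: 4)
  step 13: ref 2 -> FAULT, evict 3, frames=[4,2] (faults so far: 5)
  Optimal total faults: 5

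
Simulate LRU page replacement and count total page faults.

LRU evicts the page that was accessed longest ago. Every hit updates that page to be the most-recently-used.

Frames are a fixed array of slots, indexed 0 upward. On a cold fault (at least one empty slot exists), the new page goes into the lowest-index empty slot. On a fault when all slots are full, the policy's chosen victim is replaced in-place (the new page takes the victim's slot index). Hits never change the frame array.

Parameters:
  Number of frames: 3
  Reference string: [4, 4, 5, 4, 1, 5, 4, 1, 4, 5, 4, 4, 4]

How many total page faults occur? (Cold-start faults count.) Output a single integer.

Answer: 3

Derivation:
Step 0: ref 4 → FAULT, frames=[4,-,-]
Step 1: ref 4 → HIT, frames=[4,-,-]
Step 2: ref 5 → FAULT, frames=[4,5,-]
Step 3: ref 4 → HIT, frames=[4,5,-]
Step 4: ref 1 → FAULT, frames=[4,5,1]
Step 5: ref 5 → HIT, frames=[4,5,1]
Step 6: ref 4 → HIT, frames=[4,5,1]
Step 7: ref 1 → HIT, frames=[4,5,1]
Step 8: ref 4 → HIT, frames=[4,5,1]
Step 9: ref 5 → HIT, frames=[4,5,1]
Step 10: ref 4 → HIT, frames=[4,5,1]
Step 11: ref 4 → HIT, frames=[4,5,1]
Step 12: ref 4 → HIT, frames=[4,5,1]
Total faults: 3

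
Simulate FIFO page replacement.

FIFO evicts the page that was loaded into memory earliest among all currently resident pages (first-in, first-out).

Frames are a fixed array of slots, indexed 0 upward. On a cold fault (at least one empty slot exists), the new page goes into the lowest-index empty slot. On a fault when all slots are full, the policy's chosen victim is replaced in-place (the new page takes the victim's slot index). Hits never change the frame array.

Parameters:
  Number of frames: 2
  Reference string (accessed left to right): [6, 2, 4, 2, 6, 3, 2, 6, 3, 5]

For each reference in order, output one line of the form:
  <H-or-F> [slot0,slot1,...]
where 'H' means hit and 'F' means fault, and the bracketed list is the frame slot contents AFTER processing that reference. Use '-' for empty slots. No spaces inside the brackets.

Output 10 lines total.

F [6,-]
F [6,2]
F [4,2]
H [4,2]
F [4,6]
F [3,6]
F [3,2]
F [6,2]
F [6,3]
F [5,3]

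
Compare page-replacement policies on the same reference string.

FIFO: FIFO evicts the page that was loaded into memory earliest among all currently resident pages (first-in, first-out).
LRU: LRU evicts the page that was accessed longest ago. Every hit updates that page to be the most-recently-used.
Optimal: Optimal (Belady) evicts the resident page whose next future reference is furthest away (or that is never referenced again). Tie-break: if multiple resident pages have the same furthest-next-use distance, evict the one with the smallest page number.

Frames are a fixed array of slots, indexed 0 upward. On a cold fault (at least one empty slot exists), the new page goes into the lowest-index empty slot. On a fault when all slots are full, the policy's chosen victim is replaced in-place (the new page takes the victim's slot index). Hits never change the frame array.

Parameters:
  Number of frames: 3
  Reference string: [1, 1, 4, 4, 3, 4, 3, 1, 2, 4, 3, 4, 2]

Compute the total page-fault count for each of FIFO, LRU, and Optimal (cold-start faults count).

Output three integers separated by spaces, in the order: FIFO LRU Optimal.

Answer: 4 6 4

Derivation:
--- FIFO ---
  step 0: ref 1 -> FAULT, frames=[1,-,-] (faults so far: 1)
  step 1: ref 1 -> HIT, frames=[1,-,-] (faults so far: 1)
  step 2: ref 4 -> FAULT, frames=[1,4,-] (faults so far: 2)
  step 3: ref 4 -> HIT, frames=[1,4,-] (faults so far: 2)
  step 4: ref 3 -> FAULT, frames=[1,4,3] (faults so far: 3)
  step 5: ref 4 -> HIT, frames=[1,4,3] (faults so far: 3)
  step 6: ref 3 -> HIT, frames=[1,4,3] (faults so far: 3)
  step 7: ref 1 -> HIT, frames=[1,4,3] (faults so far: 3)
  step 8: ref 2 -> FAULT, evict 1, frames=[2,4,3] (faults so far: 4)
  step 9: ref 4 -> HIT, frames=[2,4,3] (faults so far: 4)
  step 10: ref 3 -> HIT, frames=[2,4,3] (faults so far: 4)
  step 11: ref 4 -> HIT, frames=[2,4,3] (faults so far: 4)
  step 12: ref 2 -> HIT, frames=[2,4,3] (faults so far: 4)
  FIFO total faults: 4
--- LRU ---
  step 0: ref 1 -> FAULT, frames=[1,-,-] (faults so far: 1)
  step 1: ref 1 -> HIT, frames=[1,-,-] (faults so far: 1)
  step 2: ref 4 -> FAULT, frames=[1,4,-] (faults so far: 2)
  step 3: ref 4 -> HIT, frames=[1,4,-] (faults so far: 2)
  step 4: ref 3 -> FAULT, frames=[1,4,3] (faults so far: 3)
  step 5: ref 4 -> HIT, frames=[1,4,3] (faults so far: 3)
  step 6: ref 3 -> HIT, frames=[1,4,3] (faults so far: 3)
  step 7: ref 1 -> HIT, frames=[1,4,3] (faults so far: 3)
  step 8: ref 2 -> FAULT, evict 4, frames=[1,2,3] (faults so far: 4)
  step 9: ref 4 -> FAULT, evict 3, frames=[1,2,4] (faults so far: 5)
  step 10: ref 3 -> FAULT, evict 1, frames=[3,2,4] (faults so far: 6)
  step 11: ref 4 -> HIT, frames=[3,2,4] (faults so far: 6)
  step 12: ref 2 -> HIT, frames=[3,2,4] (faults so far: 6)
  LRU total faults: 6
--- Optimal ---
  step 0: ref 1 -> FAULT, frames=[1,-,-] (faults so far: 1)
  step 1: ref 1 -> HIT, frames=[1,-,-] (faults so far: 1)
  step 2: ref 4 -> FAULT, frames=[1,4,-] (faults so far: 2)
  step 3: ref 4 -> HIT, frames=[1,4,-] (faults so far: 2)
  step 4: ref 3 -> FAULT, frames=[1,4,3] (faults so far: 3)
  step 5: ref 4 -> HIT, frames=[1,4,3] (faults so far: 3)
  step 6: ref 3 -> HIT, frames=[1,4,3] (faults so far: 3)
  step 7: ref 1 -> HIT, frames=[1,4,3] (faults so far: 3)
  step 8: ref 2 -> FAULT, evict 1, frames=[2,4,3] (faults so far: 4)
  step 9: ref 4 -> HIT, frames=[2,4,3] (faults so far: 4)
  step 10: ref 3 -> HIT, frames=[2,4,3] (faults so far: 4)
  step 11: ref 4 -> HIT, frames=[2,4,3] (faults so far: 4)
  step 12: ref 2 -> HIT, frames=[2,4,3] (faults so far: 4)
  Optimal total faults: 4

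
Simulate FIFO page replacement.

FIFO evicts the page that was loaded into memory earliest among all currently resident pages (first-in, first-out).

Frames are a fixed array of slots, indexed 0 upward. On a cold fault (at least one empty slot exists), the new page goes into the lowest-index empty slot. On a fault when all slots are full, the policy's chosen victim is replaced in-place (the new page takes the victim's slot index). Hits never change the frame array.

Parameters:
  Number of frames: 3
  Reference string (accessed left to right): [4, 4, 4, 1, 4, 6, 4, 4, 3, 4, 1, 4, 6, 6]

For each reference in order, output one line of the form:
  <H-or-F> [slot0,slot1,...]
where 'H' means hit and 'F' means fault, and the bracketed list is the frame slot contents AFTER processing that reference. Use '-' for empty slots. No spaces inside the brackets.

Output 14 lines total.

F [4,-,-]
H [4,-,-]
H [4,-,-]
F [4,1,-]
H [4,1,-]
F [4,1,6]
H [4,1,6]
H [4,1,6]
F [3,1,6]
F [3,4,6]
F [3,4,1]
H [3,4,1]
F [6,4,1]
H [6,4,1]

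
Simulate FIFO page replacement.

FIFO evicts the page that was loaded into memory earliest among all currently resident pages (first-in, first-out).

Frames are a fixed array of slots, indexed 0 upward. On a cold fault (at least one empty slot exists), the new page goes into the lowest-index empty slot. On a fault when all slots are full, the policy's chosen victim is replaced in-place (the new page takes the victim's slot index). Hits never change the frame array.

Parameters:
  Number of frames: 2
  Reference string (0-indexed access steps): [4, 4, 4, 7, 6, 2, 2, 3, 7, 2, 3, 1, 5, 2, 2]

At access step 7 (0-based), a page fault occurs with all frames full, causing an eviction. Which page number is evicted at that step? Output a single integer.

Answer: 6

Derivation:
Step 0: ref 4 -> FAULT, frames=[4,-]
Step 1: ref 4 -> HIT, frames=[4,-]
Step 2: ref 4 -> HIT, frames=[4,-]
Step 3: ref 7 -> FAULT, frames=[4,7]
Step 4: ref 6 -> FAULT, evict 4, frames=[6,7]
Step 5: ref 2 -> FAULT, evict 7, frames=[6,2]
Step 6: ref 2 -> HIT, frames=[6,2]
Step 7: ref 3 -> FAULT, evict 6, frames=[3,2]
At step 7: evicted page 6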